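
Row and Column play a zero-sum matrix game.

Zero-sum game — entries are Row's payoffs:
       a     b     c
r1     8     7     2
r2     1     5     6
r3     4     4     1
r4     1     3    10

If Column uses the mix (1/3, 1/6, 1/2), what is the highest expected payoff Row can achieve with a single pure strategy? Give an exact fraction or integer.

35/6

r1: (8)·(1/3) + (7)·(1/6) + (2)·(1/2) = 29/6.
r2: (1)·(1/3) + (5)·(1/6) + (6)·(1/2) = 25/6.
r3: (4)·(1/3) + (4)·(1/6) + (1)·(1/2) = 5/2.
r4: (1)·(1/3) + (3)·(1/6) + (10)·(1/2) = 35/6.
The best pure response is r4 with expected payoff 35/6.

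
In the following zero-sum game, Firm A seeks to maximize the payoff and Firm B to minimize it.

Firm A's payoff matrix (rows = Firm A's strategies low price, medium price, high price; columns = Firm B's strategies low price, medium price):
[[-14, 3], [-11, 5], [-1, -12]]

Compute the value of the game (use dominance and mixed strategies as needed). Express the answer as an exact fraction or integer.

Row low price is strictly dominated by row medium price, so Firm A never plays it.
The remaining 2×2 game on (medium price, high price) × (low price, medium price) has no saddle point. Let Firm A play medium price with probability p; indifference gives −11p − (1−p) = 5p − 12(1−p), so p = 11/27.
Similarly Firm B's optimal q on low price is 17/27, and the value is -11·(17/27) + (5)·(10/27) = -137/27.

-137/27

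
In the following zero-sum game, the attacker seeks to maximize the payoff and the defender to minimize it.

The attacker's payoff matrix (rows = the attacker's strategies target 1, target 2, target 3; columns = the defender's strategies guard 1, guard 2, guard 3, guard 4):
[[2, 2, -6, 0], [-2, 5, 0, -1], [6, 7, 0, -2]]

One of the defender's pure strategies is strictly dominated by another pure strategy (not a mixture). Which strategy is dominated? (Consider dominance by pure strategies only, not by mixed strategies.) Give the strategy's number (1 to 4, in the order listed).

2

The defender prefers columns that give the attacker less. Compare guard 2 with guard 3: -6 < 2, 0 < 5, 0 < 7.
So guard 3 strictly dominates guard 2 for the defender; guard 2 is strictly dominated.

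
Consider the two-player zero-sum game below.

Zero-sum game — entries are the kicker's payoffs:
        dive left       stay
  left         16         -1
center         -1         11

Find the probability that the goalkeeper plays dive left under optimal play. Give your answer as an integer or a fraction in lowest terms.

12/29

Row minima are -1 and -1, so the kicker's maximin is -1; column maxima are 16 and 11, so the goalkeeper's minimax is 11. These differ, so the equilibrium is in mixed strategies.
Let the goalkeeper play dive left with probability q. The kicker is indifferent when 16q − (1−q) = −q + 11(1−q), giving q = 12/29.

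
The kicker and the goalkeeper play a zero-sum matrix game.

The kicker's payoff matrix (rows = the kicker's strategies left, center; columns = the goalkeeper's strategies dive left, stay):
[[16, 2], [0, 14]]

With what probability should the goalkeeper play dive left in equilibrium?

3/7

Row minima are 2 and 0, so the kicker's maximin is 2; column maxima are 16 and 14, so the goalkeeper's minimax is 14. These differ, so the equilibrium is in mixed strategies.
Let the goalkeeper play dive left with probability q. The kicker is indifferent when 16q + 2(1−q) = 14(1−q), giving q = 3/7.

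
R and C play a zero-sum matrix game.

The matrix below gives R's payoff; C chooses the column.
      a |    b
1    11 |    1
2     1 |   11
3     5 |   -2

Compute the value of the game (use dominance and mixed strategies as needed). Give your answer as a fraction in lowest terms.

6

Row 3 is strictly dominated by row 1, so R never plays it.
The remaining 2×2 game on (1, 2) × (a, b) has no saddle point. Let R play 1 with probability p; indifference gives 11p + (1−p) = p + 11(1−p), so p = 1/2.
Similarly C's optimal q on a is 1/2, and the value is 11·(1/2) + (1)·(1/2) = 6.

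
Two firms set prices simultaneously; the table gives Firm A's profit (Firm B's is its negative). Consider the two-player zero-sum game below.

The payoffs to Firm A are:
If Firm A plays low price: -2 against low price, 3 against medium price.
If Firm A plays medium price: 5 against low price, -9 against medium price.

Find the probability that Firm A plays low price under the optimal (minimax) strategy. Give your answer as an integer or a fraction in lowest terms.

Row minima are -2 and -9, so Firm A's maximin is -2; column maxima are 5 and 3, so Firm B's minimax is 3. These differ, so the equilibrium is in mixed strategies.
Let Firm A play low price with probability p. Firm B is indifferent when −2p + 5(1−p) = 3p − 9(1−p), giving p = 14/19.

14/19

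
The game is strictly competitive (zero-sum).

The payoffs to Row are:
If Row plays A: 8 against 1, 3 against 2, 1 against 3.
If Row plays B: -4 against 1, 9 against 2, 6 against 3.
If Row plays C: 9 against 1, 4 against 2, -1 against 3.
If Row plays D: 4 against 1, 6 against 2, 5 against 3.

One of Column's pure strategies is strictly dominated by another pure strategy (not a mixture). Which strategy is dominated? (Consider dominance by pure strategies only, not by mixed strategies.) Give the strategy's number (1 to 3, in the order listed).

2

Column prefers columns that give Row less. Compare 2 with 3: 1 < 3, 6 < 9, -1 < 4, 5 < 6.
So 3 strictly dominates 2 for Column; 2 is strictly dominated.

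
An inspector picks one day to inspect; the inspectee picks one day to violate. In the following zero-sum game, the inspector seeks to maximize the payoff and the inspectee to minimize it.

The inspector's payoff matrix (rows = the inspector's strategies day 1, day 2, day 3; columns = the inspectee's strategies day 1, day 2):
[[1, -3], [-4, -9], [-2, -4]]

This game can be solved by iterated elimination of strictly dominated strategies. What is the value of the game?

-3

Row day 2 is strictly dominated by row day 1 (1>-4, -3>-9); eliminate day 2.
Row day 3 is strictly dominated by row day 1 (1>-2, -3>-4); eliminate day 3.
Column day 1 is strictly dominated by day 2 for the inspectee (-3<1); eliminate day 1.
Only (day 1, day 2) remains, with payoff -3.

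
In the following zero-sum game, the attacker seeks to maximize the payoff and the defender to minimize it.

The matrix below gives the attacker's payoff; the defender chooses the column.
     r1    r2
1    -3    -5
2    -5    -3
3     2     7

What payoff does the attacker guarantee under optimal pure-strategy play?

Row minima: -5, -5, 2 → the attacker's maximin is 2.
Column maxima: 2, 7 → the defender's minimax is 2.
They coincide at (3, r1), so the value is 2.

2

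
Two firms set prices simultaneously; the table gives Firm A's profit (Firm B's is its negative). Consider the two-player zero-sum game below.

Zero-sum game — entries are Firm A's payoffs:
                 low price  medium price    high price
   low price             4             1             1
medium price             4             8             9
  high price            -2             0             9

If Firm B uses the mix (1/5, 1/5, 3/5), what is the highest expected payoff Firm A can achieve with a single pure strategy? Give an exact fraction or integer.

low price: (4)·(1/5) + (1)·(1/5) + (1)·(3/5) = 8/5.
medium price: (4)·(1/5) + (8)·(1/5) + (9)·(3/5) = 39/5.
high price: (-2)·(1/5) + (0)·(1/5) + (9)·(3/5) = 5.
The best pure response is medium price with expected payoff 39/5.

39/5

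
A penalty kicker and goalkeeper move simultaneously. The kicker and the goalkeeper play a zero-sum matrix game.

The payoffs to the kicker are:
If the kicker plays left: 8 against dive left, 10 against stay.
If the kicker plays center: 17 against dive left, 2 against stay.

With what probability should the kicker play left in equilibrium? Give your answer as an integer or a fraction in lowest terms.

Row minima are 8 and 2, so the kicker's maximin is 8; column maxima are 17 and 10, so the goalkeeper's minimax is 10. These differ, so the equilibrium is in mixed strategies.
Let the kicker play left with probability p. The goalkeeper is indifferent when 8p + 17(1−p) = 10p + 2(1−p), giving p = 15/17.

15/17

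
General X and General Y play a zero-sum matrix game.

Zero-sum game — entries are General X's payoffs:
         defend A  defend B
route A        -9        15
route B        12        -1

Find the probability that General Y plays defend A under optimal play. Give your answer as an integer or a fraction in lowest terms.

16/37

Row minima are -9 and -1, so General X's maximin is -1; column maxima are 12 and 15, so General Y's minimax is 12. These differ, so the equilibrium is in mixed strategies.
Let General Y play defend A with probability q. General X is indifferent when −9q + 15(1−q) = 12q − (1−q), giving q = 16/37.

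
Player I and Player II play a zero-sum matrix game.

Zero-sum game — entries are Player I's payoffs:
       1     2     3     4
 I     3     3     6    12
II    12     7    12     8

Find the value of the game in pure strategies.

Row minima: 3, 7 → Player I's maximin is 7.
Column maxima: 12, 7, 12, 12 → Player II's minimax is 7.
They coincide at (II, 2), so the value is 7.

7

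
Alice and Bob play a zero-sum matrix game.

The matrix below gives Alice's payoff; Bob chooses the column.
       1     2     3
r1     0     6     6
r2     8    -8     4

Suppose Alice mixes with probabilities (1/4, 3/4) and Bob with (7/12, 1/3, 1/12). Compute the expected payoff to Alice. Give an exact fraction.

Against (7/12, 1/3, 1/12), each row's expected payoff is r1: 5/2; r2: 7/3.
Taking the (1/4, 3/4)-weighted average: (1/4)·(5/2) + (3/4)·(7/3) = 19/8.

19/8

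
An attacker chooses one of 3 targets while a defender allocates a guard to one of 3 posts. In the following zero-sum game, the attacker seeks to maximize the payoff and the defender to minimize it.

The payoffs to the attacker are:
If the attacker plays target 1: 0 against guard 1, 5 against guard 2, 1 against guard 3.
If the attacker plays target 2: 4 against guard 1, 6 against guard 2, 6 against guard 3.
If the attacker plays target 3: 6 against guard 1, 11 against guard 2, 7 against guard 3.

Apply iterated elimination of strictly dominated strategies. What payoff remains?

6

Row target 1 is strictly dominated by row target 2 (4>0, 6>5, 6>1); eliminate target 1.
Row target 2 is strictly dominated by row target 3 (6>4, 11>6, 7>6); eliminate target 2.
Column guard 2 is strictly dominated by guard 1 for the defender (6<11); eliminate guard 2.
Column guard 3 is strictly dominated by guard 1 for the defender (6<7); eliminate guard 3.
Only (target 3, guard 1) remains, with payoff 6.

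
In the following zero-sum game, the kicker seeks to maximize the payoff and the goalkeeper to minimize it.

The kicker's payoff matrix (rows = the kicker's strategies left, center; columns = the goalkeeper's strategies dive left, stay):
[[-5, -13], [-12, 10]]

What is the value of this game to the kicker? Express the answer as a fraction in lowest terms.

Row minima are -13 and -12, so the kicker's maximin is -12; column maxima are -5 and 10, so the goalkeeper's minimax is -5. These differ, so the equilibrium is in mixed strategies.
Let the kicker play left with probability p. The goalkeeper is indifferent when −5p − 12(1−p) = −13p + 10(1−p), giving p = 11/15.
Let the goalkeeper play dive left with probability q. The kicker is indifferent when −5q − 13(1−q) = −12q + 10(1−q), giving q = 23/30.
The value is -5·(23/30) + (-13)·(7/30) = -103/15.

-103/15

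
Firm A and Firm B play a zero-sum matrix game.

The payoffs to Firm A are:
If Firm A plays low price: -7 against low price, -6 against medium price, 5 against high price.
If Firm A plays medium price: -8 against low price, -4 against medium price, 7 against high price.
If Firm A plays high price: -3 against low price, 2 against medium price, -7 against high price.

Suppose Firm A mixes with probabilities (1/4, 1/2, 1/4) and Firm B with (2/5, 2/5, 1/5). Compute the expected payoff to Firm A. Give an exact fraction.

Against (2/5, 2/5, 1/5), each row's expected payoff is low price: -21/5; medium price: -17/5; high price: -9/5.
Taking the (1/4, 1/2, 1/4)-weighted average: (1/4)·(-21/5) + (1/2)·(-17/5) + (1/4)·(-9/5) = -16/5.

-16/5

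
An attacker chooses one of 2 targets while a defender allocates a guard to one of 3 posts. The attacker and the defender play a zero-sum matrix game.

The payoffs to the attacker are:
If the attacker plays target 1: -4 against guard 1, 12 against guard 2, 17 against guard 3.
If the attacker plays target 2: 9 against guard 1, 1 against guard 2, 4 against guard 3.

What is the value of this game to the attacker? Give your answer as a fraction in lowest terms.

14/3

Column guard 3 is strictly dominated by guard 2 for the defender (it gives the attacker more in every row).
The remaining 2×2 game on (target 1, target 2) × (guard 1, guard 2) has no saddle point. Let the attacker play target 1 with probability p; indifference gives −4p + 9(1−p) = 12p + (1−p), so p = 1/3.
Similarly the defender's optimal q on guard 1 is 11/24, and the value is -4·(11/24) + (12)·(13/24) = 14/3.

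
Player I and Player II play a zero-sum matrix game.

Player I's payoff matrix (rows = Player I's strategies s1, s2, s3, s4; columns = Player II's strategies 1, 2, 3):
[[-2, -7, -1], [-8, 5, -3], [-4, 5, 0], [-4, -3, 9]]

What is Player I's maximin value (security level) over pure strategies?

-4

The worst-case payoff for each row is s1: -7, s2: -8, s3: -4, s4: -4.
The best of these is -4.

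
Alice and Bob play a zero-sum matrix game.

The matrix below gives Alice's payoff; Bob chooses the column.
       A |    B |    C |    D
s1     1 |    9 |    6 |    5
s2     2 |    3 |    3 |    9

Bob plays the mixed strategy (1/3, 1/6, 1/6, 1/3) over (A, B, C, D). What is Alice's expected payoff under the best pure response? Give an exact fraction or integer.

14/3

s1: (1)·(1/3) + (9)·(1/6) + (6)·(1/6) + (5)·(1/3) = 9/2.
s2: (2)·(1/3) + (3)·(1/6) + (3)·(1/6) + (9)·(1/3) = 14/3.
The best pure response is s2 with expected payoff 14/3.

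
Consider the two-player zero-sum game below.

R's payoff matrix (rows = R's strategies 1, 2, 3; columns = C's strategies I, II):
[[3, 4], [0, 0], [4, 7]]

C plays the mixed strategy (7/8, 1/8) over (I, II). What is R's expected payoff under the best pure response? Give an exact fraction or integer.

1: (3)·(7/8) + (4)·(1/8) = 25/8.
2: (0)·(7/8) + (0)·(1/8) = 0.
3: (4)·(7/8) + (7)·(1/8) = 35/8.
The best pure response is 3 with expected payoff 35/8.

35/8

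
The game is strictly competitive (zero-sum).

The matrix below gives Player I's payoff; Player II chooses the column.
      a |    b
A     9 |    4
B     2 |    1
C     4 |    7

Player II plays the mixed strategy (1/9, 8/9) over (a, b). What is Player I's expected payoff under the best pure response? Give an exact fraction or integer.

A: (9)·(1/9) + (4)·(8/9) = 41/9.
B: (2)·(1/9) + (1)·(8/9) = 10/9.
C: (4)·(1/9) + (7)·(8/9) = 20/3.
The best pure response is C with expected payoff 20/3.

20/3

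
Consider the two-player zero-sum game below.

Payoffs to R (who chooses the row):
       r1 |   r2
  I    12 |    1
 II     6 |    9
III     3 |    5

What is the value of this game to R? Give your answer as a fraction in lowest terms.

51/7

Row III is strictly dominated by row II, so R never plays it.
The remaining 2×2 game on (I, II) × (r1, r2) has no saddle point. Let R play I with probability p; indifference gives 12p + 6(1−p) = p + 9(1−p), so p = 3/14.
Similarly C's optimal q on r1 is 4/7, and the value is 12·(4/7) + (1)·(3/7) = 51/7.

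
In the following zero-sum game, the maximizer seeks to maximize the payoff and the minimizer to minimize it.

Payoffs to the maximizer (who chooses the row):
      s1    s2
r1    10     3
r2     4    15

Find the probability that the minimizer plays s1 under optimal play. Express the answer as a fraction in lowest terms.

Row minima are 3 and 4, so the maximizer's maximin is 4; column maxima are 10 and 15, so the minimizer's minimax is 10. These differ, so the equilibrium is in mixed strategies.
Let the minimizer play s1 with probability q. The maximizer is indifferent when 10q + 3(1−q) = 4q + 15(1−q), giving q = 2/3.

2/3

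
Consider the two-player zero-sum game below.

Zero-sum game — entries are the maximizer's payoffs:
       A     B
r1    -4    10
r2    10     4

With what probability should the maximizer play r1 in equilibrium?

3/10

Row minima are -4 and 4, so the maximizer's maximin is 4; column maxima are 10 and 10, so the minimizer's minimax is 10. These differ, so the equilibrium is in mixed strategies.
Let the maximizer play r1 with probability p. The minimizer is indifferent when −4p + 10(1−p) = 10p + 4(1−p), giving p = 3/10.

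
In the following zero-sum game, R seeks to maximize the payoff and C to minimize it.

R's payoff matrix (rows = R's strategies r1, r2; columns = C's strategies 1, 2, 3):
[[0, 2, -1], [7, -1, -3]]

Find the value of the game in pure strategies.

Row minima: -1, -3 → R's maximin is -1.
Column maxima: 7, 2, -1 → C's minimax is -1.
They coincide at (r1, 3), so the value is -1.

-1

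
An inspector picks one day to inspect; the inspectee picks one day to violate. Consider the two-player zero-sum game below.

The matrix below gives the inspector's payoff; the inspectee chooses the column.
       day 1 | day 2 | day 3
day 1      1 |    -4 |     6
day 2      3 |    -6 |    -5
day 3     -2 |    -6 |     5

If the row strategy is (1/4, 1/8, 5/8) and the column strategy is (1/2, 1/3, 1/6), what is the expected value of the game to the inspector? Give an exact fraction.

-71/48

Against (1/2, 1/3, 1/6), each row's expected payoff is day 1: 1/6; day 2: -4/3; day 3: -13/6.
Taking the (1/4, 1/8, 5/8)-weighted average: (1/4)·(1/6) + (1/8)·(-4/3) + (5/8)·(-13/6) = -71/48.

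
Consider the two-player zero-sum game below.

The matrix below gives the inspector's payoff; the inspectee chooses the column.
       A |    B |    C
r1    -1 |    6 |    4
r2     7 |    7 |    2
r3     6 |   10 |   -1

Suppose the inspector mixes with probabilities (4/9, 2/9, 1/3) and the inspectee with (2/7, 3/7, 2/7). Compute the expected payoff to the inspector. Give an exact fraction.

14/3

Against (2/7, 3/7, 2/7), each row's expected payoff is r1: 24/7; r2: 39/7; r3: 40/7.
Taking the (4/9, 2/9, 1/3)-weighted average: (4/9)·(24/7) + (2/9)·(39/7) + (1/3)·(40/7) = 14/3.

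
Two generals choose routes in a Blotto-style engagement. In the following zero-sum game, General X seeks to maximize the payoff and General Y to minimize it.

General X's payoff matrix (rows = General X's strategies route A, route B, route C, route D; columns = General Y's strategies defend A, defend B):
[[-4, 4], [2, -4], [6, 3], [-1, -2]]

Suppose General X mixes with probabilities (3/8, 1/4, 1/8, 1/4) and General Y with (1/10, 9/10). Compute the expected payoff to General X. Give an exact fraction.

Against (1/10, 9/10), each row's expected payoff is route A: 16/5; route B: -17/5; route C: 33/10; route D: -19/10.
Taking the (3/8, 1/4, 1/8, 1/4)-weighted average: (3/8)·(16/5) + (1/4)·(-17/5) + (1/8)·(33/10) + (1/4)·(-19/10) = 23/80.

23/80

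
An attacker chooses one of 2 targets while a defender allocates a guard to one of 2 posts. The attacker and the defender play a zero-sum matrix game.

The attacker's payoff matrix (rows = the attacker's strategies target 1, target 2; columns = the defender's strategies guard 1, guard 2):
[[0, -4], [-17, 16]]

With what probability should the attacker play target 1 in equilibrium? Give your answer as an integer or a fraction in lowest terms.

Row minima are -4 and -17, so the attacker's maximin is -4; column maxima are 0 and 16, so the defender's minimax is 0. These differ, so the equilibrium is in mixed strategies.
Let the attacker play target 1 with probability p. The defender is indifferent when −17(1−p) = −4p + 16(1−p), giving p = 33/37.

33/37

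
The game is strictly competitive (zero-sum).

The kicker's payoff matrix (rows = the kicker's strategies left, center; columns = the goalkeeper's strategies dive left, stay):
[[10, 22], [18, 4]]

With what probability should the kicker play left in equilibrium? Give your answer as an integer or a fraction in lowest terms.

7/13

Row minima are 10 and 4, so the kicker's maximin is 10; column maxima are 18 and 22, so the goalkeeper's minimax is 18. These differ, so the equilibrium is in mixed strategies.
Let the kicker play left with probability p. The goalkeeper is indifferent when 10p + 18(1−p) = 22p + 4(1−p), giving p = 7/13.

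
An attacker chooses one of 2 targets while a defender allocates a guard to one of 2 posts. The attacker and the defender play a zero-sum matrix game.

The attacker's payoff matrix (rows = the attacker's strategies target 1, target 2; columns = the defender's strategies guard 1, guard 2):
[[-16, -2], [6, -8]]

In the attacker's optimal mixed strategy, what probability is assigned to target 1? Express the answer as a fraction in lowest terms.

Row minima are -16 and -8, so the attacker's maximin is -8; column maxima are 6 and -2, so the defender's minimax is -2. These differ, so the equilibrium is in mixed strategies.
Let the attacker play target 1 with probability p. The defender is indifferent when −16p + 6(1−p) = −2p − 8(1−p), giving p = 1/2.

1/2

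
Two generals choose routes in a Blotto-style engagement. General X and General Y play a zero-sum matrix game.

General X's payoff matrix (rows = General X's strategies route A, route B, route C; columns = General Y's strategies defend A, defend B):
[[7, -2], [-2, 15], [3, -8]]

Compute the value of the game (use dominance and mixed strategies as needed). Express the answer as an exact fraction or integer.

Row route C is strictly dominated by row route A, so General X never plays it.
The remaining 2×2 game on (route A, route B) × (defend A, defend B) has no saddle point. Let General X play route A with probability p; indifference gives 7p − 2(1−p) = −2p + 15(1−p), so p = 17/26.
Similarly General Y's optimal q on defend A is 17/26, and the value is 7·(17/26) + (-2)·(9/26) = 101/26.

101/26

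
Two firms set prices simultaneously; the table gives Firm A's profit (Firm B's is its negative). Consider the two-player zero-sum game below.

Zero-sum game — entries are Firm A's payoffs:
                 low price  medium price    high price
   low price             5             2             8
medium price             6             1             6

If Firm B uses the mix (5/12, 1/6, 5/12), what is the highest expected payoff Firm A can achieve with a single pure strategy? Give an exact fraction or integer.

23/4

low price: (5)·(5/12) + (2)·(1/6) + (8)·(5/12) = 23/4.
medium price: (6)·(5/12) + (1)·(1/6) + (6)·(5/12) = 31/6.
The best pure response is low price with expected payoff 23/4.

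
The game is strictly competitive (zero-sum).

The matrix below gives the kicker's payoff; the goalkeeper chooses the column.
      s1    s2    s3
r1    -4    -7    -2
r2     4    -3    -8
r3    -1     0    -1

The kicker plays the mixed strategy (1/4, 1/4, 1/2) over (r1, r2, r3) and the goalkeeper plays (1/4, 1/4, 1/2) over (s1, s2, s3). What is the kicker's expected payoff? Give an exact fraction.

Against (1/4, 1/4, 1/2), each row's expected payoff is r1: -15/4; r2: -15/4; r3: -3/4.
Taking the (1/4, 1/4, 1/2)-weighted average: (1/4)·(-15/4) + (1/4)·(-15/4) + (1/2)·(-3/4) = -9/4.

-9/4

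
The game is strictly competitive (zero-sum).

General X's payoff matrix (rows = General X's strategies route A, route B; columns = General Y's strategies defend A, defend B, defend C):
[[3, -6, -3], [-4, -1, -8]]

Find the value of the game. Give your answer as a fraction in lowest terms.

Column defend A is strictly dominated by defend C for General Y (it gives General X more in every row).
The remaining 2×2 game on (route A, route B) × (defend B, defend C) has no saddle point. Let General X play route A with probability p; indifference gives −6p − (1−p) = −3p − 8(1−p), so p = 7/10.
Similarly General Y's optimal q on defend B is 1/2, and the value is -6·(1/2) + (-3)·(1/2) = -9/2.

-9/2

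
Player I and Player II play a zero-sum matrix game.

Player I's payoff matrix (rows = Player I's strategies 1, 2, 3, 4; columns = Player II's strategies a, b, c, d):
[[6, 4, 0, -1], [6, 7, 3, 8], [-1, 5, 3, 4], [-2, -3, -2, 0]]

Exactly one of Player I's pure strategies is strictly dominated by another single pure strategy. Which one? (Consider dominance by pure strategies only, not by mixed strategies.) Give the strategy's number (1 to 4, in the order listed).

4

Compare 4 with 2: 6 > -2, 7 > -3, 3 > -2, 8 > 0.
So 2 strictly dominates 4 for Player I; 4 is strictly dominated.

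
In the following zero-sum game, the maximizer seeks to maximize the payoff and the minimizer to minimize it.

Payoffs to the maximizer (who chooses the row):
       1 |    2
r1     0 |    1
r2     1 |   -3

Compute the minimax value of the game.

Row minima are 0 and -3, so the maximizer's maximin is 0; column maxima are 1 and 1, so the minimizer's minimax is 1. These differ, so the equilibrium is in mixed strategies.
Let the maximizer play r1 with probability p. The minimizer is indifferent when (1−p) = p − 3(1−p), giving p = 4/5.
Let the minimizer play 1 with probability q. The maximizer is indifferent when (1−q) = q − 3(1−q), giving q = 4/5.
The value is 0·(4/5) + (1)·(1/5) = 1/5.

1/5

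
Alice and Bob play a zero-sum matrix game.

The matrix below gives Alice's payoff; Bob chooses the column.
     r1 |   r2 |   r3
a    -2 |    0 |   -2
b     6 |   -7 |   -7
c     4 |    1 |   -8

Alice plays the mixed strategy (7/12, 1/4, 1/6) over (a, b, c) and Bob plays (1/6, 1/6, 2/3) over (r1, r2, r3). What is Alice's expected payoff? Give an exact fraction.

Against (1/6, 1/6, 2/3), each row's expected payoff is a: -5/3; b: -29/6; c: -9/2.
Taking the (7/12, 1/4, 1/6)-weighted average: (7/12)·(-5/3) + (1/4)·(-29/6) + (1/6)·(-9/2) = -211/72.

-211/72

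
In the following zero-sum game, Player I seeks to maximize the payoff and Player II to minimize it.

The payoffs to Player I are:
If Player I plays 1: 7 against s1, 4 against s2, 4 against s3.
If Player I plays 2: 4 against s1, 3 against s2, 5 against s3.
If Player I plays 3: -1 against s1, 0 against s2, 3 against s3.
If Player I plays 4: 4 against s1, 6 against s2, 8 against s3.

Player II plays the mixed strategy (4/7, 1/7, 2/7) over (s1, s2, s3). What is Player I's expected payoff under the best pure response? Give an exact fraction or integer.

40/7

1: (7)·(4/7) + (4)·(1/7) + (4)·(2/7) = 40/7.
2: (4)·(4/7) + (3)·(1/7) + (5)·(2/7) = 29/7.
3: (-1)·(4/7) + (0)·(1/7) + (3)·(2/7) = 2/7.
4: (4)·(4/7) + (6)·(1/7) + (8)·(2/7) = 38/7.
The best pure response is 1 with expected payoff 40/7.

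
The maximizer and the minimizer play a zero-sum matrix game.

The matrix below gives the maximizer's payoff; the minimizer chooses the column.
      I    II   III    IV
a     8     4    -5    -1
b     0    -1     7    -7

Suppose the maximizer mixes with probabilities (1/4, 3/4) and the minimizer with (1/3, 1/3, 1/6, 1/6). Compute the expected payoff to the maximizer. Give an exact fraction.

1/2

Against (1/3, 1/3, 1/6, 1/6), each row's expected payoff is a: 3; b: -1/3.
Taking the (1/4, 3/4)-weighted average: (1/4)·(3) + (3/4)·(-1/3) = 1/2.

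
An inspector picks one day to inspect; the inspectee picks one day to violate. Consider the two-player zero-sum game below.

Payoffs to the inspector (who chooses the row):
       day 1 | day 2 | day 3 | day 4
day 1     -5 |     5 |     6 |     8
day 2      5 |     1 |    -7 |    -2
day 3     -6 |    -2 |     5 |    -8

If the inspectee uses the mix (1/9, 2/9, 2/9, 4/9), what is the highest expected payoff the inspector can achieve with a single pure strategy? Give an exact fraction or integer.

49/9

day 1: (-5)·(1/9) + (5)·(2/9) + (6)·(2/9) + (8)·(4/9) = 49/9.
day 2: (5)·(1/9) + (1)·(2/9) + (-7)·(2/9) + (-2)·(4/9) = -5/3.
day 3: (-6)·(1/9) + (-2)·(2/9) + (5)·(2/9) + (-8)·(4/9) = -32/9.
The best pure response is day 1 with expected payoff 49/9.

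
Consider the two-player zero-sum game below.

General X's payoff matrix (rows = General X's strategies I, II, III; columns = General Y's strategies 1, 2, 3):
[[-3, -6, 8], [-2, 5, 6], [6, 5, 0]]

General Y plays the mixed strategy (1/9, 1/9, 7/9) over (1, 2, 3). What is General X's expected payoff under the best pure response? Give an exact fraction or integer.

I: (-3)·(1/9) + (-6)·(1/9) + (8)·(7/9) = 47/9.
II: (-2)·(1/9) + (5)·(1/9) + (6)·(7/9) = 5.
III: (6)·(1/9) + (5)·(1/9) + (0)·(7/9) = 11/9.
The best pure response is I with expected payoff 47/9.

47/9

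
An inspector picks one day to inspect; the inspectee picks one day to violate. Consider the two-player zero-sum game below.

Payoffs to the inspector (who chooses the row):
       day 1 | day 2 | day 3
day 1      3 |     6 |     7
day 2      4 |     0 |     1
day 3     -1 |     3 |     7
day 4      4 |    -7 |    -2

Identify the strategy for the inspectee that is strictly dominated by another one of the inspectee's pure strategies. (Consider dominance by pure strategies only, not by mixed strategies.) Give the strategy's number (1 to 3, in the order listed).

3

The inspectee prefers columns that give the inspector less. Compare day 3 with day 2: 6 < 7, 0 < 1, 3 < 7, -7 < -2.
So day 2 strictly dominates day 3 for the inspectee; day 3 is strictly dominated.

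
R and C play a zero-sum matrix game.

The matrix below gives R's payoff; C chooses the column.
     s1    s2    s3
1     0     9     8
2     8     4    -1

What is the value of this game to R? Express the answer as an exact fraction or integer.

64/17

Column s2 is strictly dominated by s3 for C (it gives R more in every row).
The remaining 2×2 game on (1, 2) × (s1, s3) has no saddle point. Let R play 1 with probability p; indifference gives 8(1−p) = 8p − (1−p), so p = 9/17.
Similarly C's optimal q on s1 is 9/17, and the value is 0·(9/17) + (8)·(8/17) = 64/17.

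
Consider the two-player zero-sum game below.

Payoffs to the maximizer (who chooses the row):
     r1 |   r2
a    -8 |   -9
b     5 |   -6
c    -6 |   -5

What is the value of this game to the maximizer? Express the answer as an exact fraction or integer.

Row a is strictly dominated by row c, so the maximizer never plays it.
The remaining 2×2 game on (b, c) × (r1, r2) has no saddle point. Let the maximizer play b with probability p; indifference gives 5p − 6(1−p) = −6p − 5(1−p), so p = 1/12.
Similarly the minimizer's optimal q on r1 is 1/12, and the value is 5·(1/12) + (-6)·(11/12) = -61/12.

-61/12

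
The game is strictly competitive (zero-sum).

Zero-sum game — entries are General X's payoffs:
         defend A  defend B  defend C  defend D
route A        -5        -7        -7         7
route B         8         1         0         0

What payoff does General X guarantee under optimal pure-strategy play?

Row minima: -7, 0 → General X's maximin is 0.
Column maxima: 8, 1, 0, 7 → General Y's minimax is 0.
They coincide at (route B, defend C), so the value is 0.

0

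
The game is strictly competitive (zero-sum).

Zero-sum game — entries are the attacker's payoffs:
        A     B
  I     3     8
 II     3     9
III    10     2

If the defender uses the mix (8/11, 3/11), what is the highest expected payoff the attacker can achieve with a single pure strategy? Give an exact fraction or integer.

86/11

I: (3)·(8/11) + (8)·(3/11) = 48/11.
II: (3)·(8/11) + (9)·(3/11) = 51/11.
III: (10)·(8/11) + (2)·(3/11) = 86/11.
The best pure response is III with expected payoff 86/11.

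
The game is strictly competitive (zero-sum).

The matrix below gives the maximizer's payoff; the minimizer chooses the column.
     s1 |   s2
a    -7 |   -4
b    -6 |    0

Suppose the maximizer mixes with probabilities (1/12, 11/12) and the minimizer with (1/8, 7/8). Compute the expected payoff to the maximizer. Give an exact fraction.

Against (1/8, 7/8), each row's expected payoff is a: -35/8; b: -3/4.
Taking the (1/12, 11/12)-weighted average: (1/12)·(-35/8) + (11/12)·(-3/4) = -101/96.

-101/96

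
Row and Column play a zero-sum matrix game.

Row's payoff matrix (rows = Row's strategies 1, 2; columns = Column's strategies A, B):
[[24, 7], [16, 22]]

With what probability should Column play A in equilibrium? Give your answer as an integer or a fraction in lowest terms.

15/23

Row minima are 7 and 16, so Row's maximin is 16; column maxima are 24 and 22, so Column's minimax is 22. These differ, so the equilibrium is in mixed strategies.
Let Column play A with probability q. Row is indifferent when 24q + 7(1−q) = 16q + 22(1−q), giving q = 15/23.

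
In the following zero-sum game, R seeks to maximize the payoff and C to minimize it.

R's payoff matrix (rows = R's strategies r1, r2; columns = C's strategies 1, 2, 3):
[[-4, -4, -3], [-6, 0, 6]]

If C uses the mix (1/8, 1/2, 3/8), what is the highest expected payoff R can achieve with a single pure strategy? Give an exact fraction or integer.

r1: (-4)·(1/8) + (-4)·(1/2) + (-3)·(3/8) = -29/8.
r2: (-6)·(1/8) + (0)·(1/2) + (6)·(3/8) = 3/2.
The best pure response is r2 with expected payoff 3/2.

3/2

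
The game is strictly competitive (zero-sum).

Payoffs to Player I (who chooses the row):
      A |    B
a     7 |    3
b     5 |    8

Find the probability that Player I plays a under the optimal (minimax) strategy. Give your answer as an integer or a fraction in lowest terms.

Row minima are 3 and 5, so Player I's maximin is 5; column maxima are 7 and 8, so Player II's minimax is 7. These differ, so the equilibrium is in mixed strategies.
Let Player I play a with probability p. Player II is indifferent when 7p + 5(1−p) = 3p + 8(1−p), giving p = 3/7.

3/7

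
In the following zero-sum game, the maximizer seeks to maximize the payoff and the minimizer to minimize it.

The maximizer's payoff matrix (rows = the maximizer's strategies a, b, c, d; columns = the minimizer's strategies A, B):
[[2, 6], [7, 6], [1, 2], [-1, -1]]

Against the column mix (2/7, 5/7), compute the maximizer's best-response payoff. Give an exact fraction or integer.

44/7

a: (2)·(2/7) + (6)·(5/7) = 34/7.
b: (7)·(2/7) + (6)·(5/7) = 44/7.
c: (1)·(2/7) + (2)·(5/7) = 12/7.
d: (-1)·(2/7) + (-1)·(5/7) = -1.
The best pure response is b with expected payoff 44/7.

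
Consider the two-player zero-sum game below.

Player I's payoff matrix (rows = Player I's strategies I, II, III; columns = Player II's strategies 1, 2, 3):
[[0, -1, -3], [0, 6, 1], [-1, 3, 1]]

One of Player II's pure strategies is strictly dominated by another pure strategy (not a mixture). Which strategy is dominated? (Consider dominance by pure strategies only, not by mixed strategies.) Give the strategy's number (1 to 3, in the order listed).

Player II prefers columns that give Player I less. Compare 2 with 3: -3 < -1, 1 < 6, 1 < 3.
So 3 strictly dominates 2 for Player II; 2 is strictly dominated.

2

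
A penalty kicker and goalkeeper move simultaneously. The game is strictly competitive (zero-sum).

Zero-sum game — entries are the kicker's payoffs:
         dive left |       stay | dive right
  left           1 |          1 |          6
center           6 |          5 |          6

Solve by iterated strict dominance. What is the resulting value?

Column dive right is strictly dominated by stay for the goalkeeper (1<6, 5<6); eliminate dive right.
Row left is strictly dominated by row center (6>1, 5>1); eliminate left.
Column dive left is strictly dominated by stay for the goalkeeper (5<6); eliminate dive left.
Only (center, stay) remains, with payoff 5.

5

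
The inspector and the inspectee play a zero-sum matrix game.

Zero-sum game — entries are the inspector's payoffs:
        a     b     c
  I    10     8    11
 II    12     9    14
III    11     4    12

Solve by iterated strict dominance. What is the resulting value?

Column a is strictly dominated by b for the inspectee (8<10, 9<12, 4<11); eliminate a.
Row III is strictly dominated by row II (9>4, 14>12); eliminate III.
Column c is strictly dominated by b for the inspectee (8<11, 9<14); eliminate c.
Row I is strictly dominated by row II (9>8); eliminate I.
Only (II, b) remains, with payoff 9.

9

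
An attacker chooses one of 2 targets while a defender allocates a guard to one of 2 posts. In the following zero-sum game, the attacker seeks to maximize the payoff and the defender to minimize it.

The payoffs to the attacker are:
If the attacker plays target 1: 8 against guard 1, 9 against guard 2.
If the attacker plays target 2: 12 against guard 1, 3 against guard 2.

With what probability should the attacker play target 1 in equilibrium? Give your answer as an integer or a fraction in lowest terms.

Row minima are 8 and 3, so the attacker's maximin is 8; column maxima are 12 and 9, so the defender's minimax is 9. These differ, so the equilibrium is in mixed strategies.
Let the attacker play target 1 with probability p. The defender is indifferent when 8p + 12(1−p) = 9p + 3(1−p), giving p = 9/10.

9/10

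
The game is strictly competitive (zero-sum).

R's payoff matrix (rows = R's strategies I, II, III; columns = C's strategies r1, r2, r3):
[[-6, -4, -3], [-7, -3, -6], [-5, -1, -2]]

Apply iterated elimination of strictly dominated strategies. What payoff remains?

Column r3 is strictly dominated by r1 for C (-6<-3, -7<-6, -5<-2); eliminate r3.
Column r2 is strictly dominated by r1 for C (-6<-4, -7<-3, -5<-1); eliminate r2.
Row II is strictly dominated by row I (-6>-7); eliminate II.
Row I is strictly dominated by row III (-5>-6); eliminate I.
Only (III, r1) remains, with payoff -5.

-5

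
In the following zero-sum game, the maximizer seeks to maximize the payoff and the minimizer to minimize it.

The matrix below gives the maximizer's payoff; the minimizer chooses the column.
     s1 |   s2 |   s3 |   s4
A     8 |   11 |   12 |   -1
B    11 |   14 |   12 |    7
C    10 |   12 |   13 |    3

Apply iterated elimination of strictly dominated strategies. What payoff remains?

7

Column s1 is strictly dominated by s4 for the minimizer (-1<8, 7<11, 3<10); eliminate s1.
Row A is strictly dominated by row C (12>11, 13>12, 3>-1); eliminate A.
Column s3 is strictly dominated by s4 for the minimizer (7<12, 3<13); eliminate s3.
Column s2 is strictly dominated by s4 for the minimizer (7<14, 3<12); eliminate s2.
Row C is strictly dominated by row B (7>3); eliminate C.
Only (B, s4) remains, with payoff 7.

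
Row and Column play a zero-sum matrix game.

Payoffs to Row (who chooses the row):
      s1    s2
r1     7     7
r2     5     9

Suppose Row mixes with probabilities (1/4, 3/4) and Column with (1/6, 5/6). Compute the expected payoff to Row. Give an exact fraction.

8

Against (1/6, 5/6), each row's expected payoff is r1: 7; r2: 25/3.
Taking the (1/4, 3/4)-weighted average: (1/4)·(7) + (3/4)·(25/3) = 8.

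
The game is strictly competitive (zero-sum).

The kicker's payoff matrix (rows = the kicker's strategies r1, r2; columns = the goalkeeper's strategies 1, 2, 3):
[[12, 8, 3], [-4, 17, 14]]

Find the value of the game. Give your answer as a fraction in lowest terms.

20/3

Column 2 is strictly dominated by 3 for the goalkeeper (it gives the kicker more in every row).
The remaining 2×2 game on (r1, r2) × (1, 3) has no saddle point. Let the kicker play r1 with probability p; indifference gives 12p − 4(1−p) = 3p + 14(1−p), so p = 2/3.
Similarly the goalkeeper's optimal q on 1 is 11/27, and the value is 12·(11/27) + (3)·(16/27) = 20/3.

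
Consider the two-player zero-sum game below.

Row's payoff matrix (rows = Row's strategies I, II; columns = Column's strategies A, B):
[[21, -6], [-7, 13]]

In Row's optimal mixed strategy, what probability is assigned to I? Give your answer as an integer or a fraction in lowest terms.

20/47

Row minima are -6 and -7, so Row's maximin is -6; column maxima are 21 and 13, so Column's minimax is 13. These differ, so the equilibrium is in mixed strategies.
Let Row play I with probability p. Column is indifferent when 21p − 7(1−p) = −6p + 13(1−p), giving p = 20/47.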